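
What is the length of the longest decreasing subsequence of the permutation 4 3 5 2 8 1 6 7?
4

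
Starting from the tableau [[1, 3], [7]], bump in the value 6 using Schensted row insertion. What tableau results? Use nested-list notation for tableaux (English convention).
[[1, 3, 6], [7]]

6 is larger than every entry of row 1, so it is appended to row 1. The new tableau is [[1, 3, 6], [7]].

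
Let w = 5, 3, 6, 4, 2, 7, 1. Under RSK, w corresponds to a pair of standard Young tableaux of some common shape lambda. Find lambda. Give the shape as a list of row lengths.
[3, 2, 1, 1]

Row-insert each entry into an empty tableau.

After inserting 5: P = [[5]].
After inserting 3: P = [[3], [5]].
After inserting 6: P = [[3, 6], [5]].
After inserting 4: P = [[3, 4], [5, 6]].
After inserting 2: P = [[2, 4], [3, 6], [5]].
After inserting 7: P = [[2, 4, 7], [3, 6], [5]].
After inserting 1: P = [[1, 4, 7], [2, 6], [3], [5]].

The final insertion tableau P = [[1, 4, 7], [2, 6], [3], [5]] has shape [3, 2, 1, 1].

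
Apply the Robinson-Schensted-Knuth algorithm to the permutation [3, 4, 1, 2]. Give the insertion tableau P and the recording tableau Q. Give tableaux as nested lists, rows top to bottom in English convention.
Insert each entry of the permutation into P by Schensted row insertion, recording in Q the position of each new cell.

After inserting 3: P = [[3]].
After inserting 4: P = [[3, 4]].
After inserting 1: P = [[1, 4], [3]].
After inserting 2: P = [[1, 2], [3, 4]].

So P = [[1, 2], [3, 4]], Q = [[1, 2], [3, 4]].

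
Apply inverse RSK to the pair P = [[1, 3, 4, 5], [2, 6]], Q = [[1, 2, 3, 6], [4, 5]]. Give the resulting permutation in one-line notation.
Reverse the RSK construction: for i from n down to 1, find the cell of Q containing i, remove the entry at that cell from P, and reverse-bump it up through P; the value ejected from row 1 is w(i).

Step i=6: Q has 6 at row 1, column 4; remove that cell from P, ejecting 5. So w(6) = 5. P is now [[1, 3, 4], [2, 6]].
Step i=5: Q has 5 at row 2, column 2; remove 6 from row 2 of P and reverse-bump: 6 enters row 1 and ejects 4. So w(5) = 4. P is now [[1, 3, 6], [2]].
Step i=4: Q has 4 at row 2, column 1; remove 2 from row 2 of P and reverse-bump: 2 enters row 1 and ejects 1. So w(4) = 1. P is now [[2, 3, 6]].
Step i=3: Q has 3 at row 1, column 3; remove that cell from P, ejecting 6. So w(3) = 6. P is now [[2, 3]].
Step i=2: Q has 2 at row 1, column 2; remove that cell from P, ejecting 3. So w(2) = 3. P is now [[2]].
Step i=1: Q has 1 at row 1, column 1; remove that cell from P, ejecting 2. So w(1) = 2. P is now [].

So w = 2 3 6 1 4 5.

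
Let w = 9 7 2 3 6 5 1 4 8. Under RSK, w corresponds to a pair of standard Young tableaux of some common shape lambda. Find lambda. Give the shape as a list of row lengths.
Row-insert each entry into an empty tableau.

After inserting 9: P = [[9]].
After inserting 7: P = [[7], [9]].
After inserting 2: P = [[2], [7], [9]].
After inserting 3: P = [[2, 3], [7], [9]].
After inserting 6: P = [[2, 3, 6], [7], [9]].
After inserting 5: P = [[2, 3, 5], [6], [7], [9]].
After inserting 1: P = [[1, 3, 5], [2], [6], [7], [9]].
After inserting 4: P = [[1, 3, 4], [2, 5], [6], [7], [9]].
After inserting 8: P = [[1, 3, 4, 8], [2, 5], [6], [7], [9]].

The final insertion tableau P = [[1, 3, 4, 8], [2, 5], [6], [7], [9]] has shape [4, 2, 1, 1, 1].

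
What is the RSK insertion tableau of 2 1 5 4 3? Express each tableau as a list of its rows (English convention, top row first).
Insert 2: appended to row 1. P = [[2]].
Insert 1: 1 bumps 2 from row 1; 2 starts row 2. P = [[1], [2]].
Insert 5: appended to row 1. P = [[1, 5], [2]].
Insert 4: 4 bumps 5 from row 1; 5 appends to row 2. P = [[1, 4], [2, 5]].
Insert 3: 3 bumps 4 from row 1; 4 bumps 5 from row 2; 5 starts row 3. P = [[1, 3], [2, 4], [5]].

So P = [[1, 3], [2, 4], [5]].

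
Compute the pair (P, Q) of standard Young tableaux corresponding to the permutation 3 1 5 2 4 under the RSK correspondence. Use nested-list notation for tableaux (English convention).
P = [[1, 2, 4], [3, 5]], Q = [[1, 3, 5], [2, 4]]

Insert each entry of the permutation into P by Schensted row insertion, recording in Q the position of each new cell.

Insert 3: appended to row 1. P = [[3]], Q = [[1]].
Insert 1: 1 bumps 3 from row 1; 3 starts row 2. P = [[1], [3]], Q = [[1], [2]].
Insert 5: appended to row 1. P = [[1, 5], [3]], Q = [[1, 3], [2]].
Insert 2: 2 bumps 5 from row 1; 5 appends to row 2. P = [[1, 2], [3, 5]], Q = [[1, 3], [2, 4]].
Insert 4: appended to row 1. P = [[1, 2, 4], [3, 5]], Q = [[1, 3, 5], [2, 4]].

So P = [[1, 2, 4], [3, 5]], Q = [[1, 3, 5], [2, 4]].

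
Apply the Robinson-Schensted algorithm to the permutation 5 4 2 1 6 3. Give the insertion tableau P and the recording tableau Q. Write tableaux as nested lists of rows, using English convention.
Insert each entry of the permutation into P by Schensted row insertion, recording in Q the position of each new cell.

Insert 5: appended to row 1. P = [[5]].
Insert 4: 4 bumps 5 from row 1; 5 starts row 2. P = [[4], [5]].
Insert 2: 2 bumps 4 from row 1; 4 bumps 5 from row 2; 5 starts row 3. P = [[2], [4], [5]].
Insert 1: 1 bumps 2 from row 1; 2 bumps 4 from row 2; 4 bumps 5 from row 3; 5 starts row 4. P = [[1], [2], [4], [5]].
Insert 6: appended to row 1. P = [[1, 6], [2], [4], [5]].
Insert 3: 3 bumps 6 from row 1; 6 appends to row 2. P = [[1, 3], [2, 6], [4], [5]].

So P = [[1, 3], [2, 6], [4], [5]], Q = [[1, 5], [2, 6], [3], [4]].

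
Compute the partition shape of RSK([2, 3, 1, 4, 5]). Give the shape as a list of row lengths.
[4, 1]

Row-insert each entry into an empty tableau.

After inserting 2: P = [[2]].
After inserting 3: P = [[2, 3]].
After inserting 1: P = [[1, 3], [2]].
After inserting 4: P = [[1, 3, 4], [2]].
After inserting 5: P = [[1, 3, 4, 5], [2]].

The final insertion tableau P = [[1, 3, 4, 5], [2]] has shape [4, 1].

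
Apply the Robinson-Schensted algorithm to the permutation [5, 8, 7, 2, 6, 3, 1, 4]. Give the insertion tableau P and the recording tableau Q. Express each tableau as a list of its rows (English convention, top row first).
P = [[1, 3, 4], [2, 6], [5], [7], [8]], Q = [[1, 2, 8], [3, 5], [4], [6], [7]]

Insert each entry of the permutation into P by Schensted row insertion, recording in Q the position of each new cell.

Insert 5: appended to row 1. P = [[5]], Q = [[1]].
Insert 8: appended to row 1. P = [[5, 8]], Q = [[1, 2]].
Insert 7: 7 bumps 8 from row 1; 8 starts row 2. P = [[5, 7], [8]], Q = [[1, 2], [3]].
Insert 2: 2 bumps 5 from row 1; 5 bumps 8 from row 2; 8 starts row 3. P = [[2, 7], [5], [8]], Q = [[1, 2], [3], [4]].
Insert 6: 6 bumps 7 from row 1; 7 appends to row 2. P = [[2, 6], [5, 7], [8]], Q = [[1, 2], [3, 5], [4]].
Insert 3: 3 bumps 6 from row 1; 6 bumps 7 from row 2; 7 bumps 8 from row 3; 8 starts row 4. P = [[2, 3], [5, 6], [7], [8]], Q = [[1, 2], [3, 5], [4], [6]].
Insert 1: 1 bumps 2 from row 1; 2 bumps 5 from row 2; 5 bumps 7 from row 3; 7 bumps 8 from row 4; 8 starts row 5. P = [[1, 3], [2, 6], [5], [7], [8]], Q = [[1, 2], [3, 5], [4], [6], [7]].
Insert 4: appended to row 1. P = [[1, 3, 4], [2, 6], [5], [7], [8]], Q = [[1, 2, 8], [3, 5], [4], [6], [7]].

So P = [[1, 3, 4], [2, 6], [5], [7], [8]], Q = [[1, 2, 8], [3, 5], [4], [6], [7]].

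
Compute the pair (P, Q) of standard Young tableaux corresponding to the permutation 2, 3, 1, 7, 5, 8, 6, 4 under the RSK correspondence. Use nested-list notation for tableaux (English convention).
Insert each entry of the permutation into P by Schensted row insertion, recording in Q the position of each new cell.

Insert 2: appended to row 1. P = [[2]].
Insert 3: appended to row 1. P = [[2, 3]].
Insert 1: 1 bumps 2 from row 1; 2 starts row 2. P = [[1, 3], [2]].
Insert 7: appended to row 1. P = [[1, 3, 7], [2]].
Insert 5: 5 bumps 7 from row 1; 7 appends to row 2. P = [[1, 3, 5], [2, 7]].
Insert 8: appended to row 1. P = [[1, 3, 5, 8], [2, 7]].
Insert 6: 6 bumps 8 from row 1; 8 appends to row 2. P = [[1, 3, 5, 6], [2, 7, 8]].
Insert 4: 4 bumps 5 from row 1; 5 bumps 7 from row 2; 7 starts row 3. P = [[1, 3, 4, 6], [2, 5, 8], [7]].

So P = [[1, 3, 4, 6], [2, 5, 8], [7]], Q = [[1, 2, 4, 6], [3, 5, 7], [8]].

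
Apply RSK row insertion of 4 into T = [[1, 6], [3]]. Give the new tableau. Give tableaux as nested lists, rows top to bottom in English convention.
[[1, 4], [3, 6]]

In row 1, 4 replaces 6 (the leftmost entry greater than 4); 6 is bumped to row 2. 6 is appended to row 2. The new tableau is [[1, 4], [3, 6]].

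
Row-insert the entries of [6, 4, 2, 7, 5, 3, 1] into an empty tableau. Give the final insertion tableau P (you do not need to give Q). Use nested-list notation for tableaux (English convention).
Insert 6: appended to row 1. P = [[6]].
Insert 4: 4 bumps 6 from row 1; 6 starts row 2. P = [[4], [6]].
Insert 2: 2 bumps 4 from row 1; 4 bumps 6 from row 2; 6 starts row 3. P = [[2], [4], [6]].
Insert 7: appended to row 1. P = [[2, 7], [4], [6]].
Insert 5: 5 bumps 7 from row 1; 7 appends to row 2. P = [[2, 5], [4, 7], [6]].
Insert 3: 3 bumps 5 from row 1; 5 bumps 7 from row 2; 7 appends to row 3. P = [[2, 3], [4, 5], [6, 7]].
Insert 1: 1 bumps 2 from row 1; 2 bumps 4 from row 2; 4 bumps 6 from row 3; 6 starts row 4. P = [[1, 3], [2, 5], [4, 7], [6]].

So P = [[1, 3], [2, 5], [4, 7], [6]].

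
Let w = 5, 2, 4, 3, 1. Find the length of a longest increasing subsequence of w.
2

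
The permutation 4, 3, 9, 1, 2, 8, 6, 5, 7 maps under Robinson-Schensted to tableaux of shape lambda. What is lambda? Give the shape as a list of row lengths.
Row-insert each entry into an empty tableau.

After inserting 4: P = [[4]].
After inserting 3: P = [[3], [4]].
After inserting 9: P = [[3, 9], [4]].
After inserting 1: P = [[1, 9], [3], [4]].
After inserting 2: P = [[1, 2], [3, 9], [4]].
After inserting 8: P = [[1, 2, 8], [3, 9], [4]].
After inserting 6: P = [[1, 2, 6], [3, 8], [4, 9]].
After inserting 5: P = [[1, 2, 5], [3, 6], [4, 8], [9]].
After inserting 7: P = [[1, 2, 5, 7], [3, 6], [4, 8], [9]].

The final insertion tableau P = [[1, 2, 5, 7], [3, 6], [4, 8], [9]] has shape [4, 2, 2, 1].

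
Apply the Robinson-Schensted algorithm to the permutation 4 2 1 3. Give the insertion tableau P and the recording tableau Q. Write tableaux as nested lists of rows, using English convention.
Insert each entry of the permutation into P by Schensted row insertion, recording in Q the position of each new cell.

Insert 4: appended to row 1. P = [[4]], Q = [[1]].
Insert 2: 2 bumps 4 from row 1; 4 starts row 2. P = [[2], [4]], Q = [[1], [2]].
Insert 1: 1 bumps 2 from row 1; 2 bumps 4 from row 2; 4 starts row 3. P = [[1], [2], [4]], Q = [[1], [2], [3]].
Insert 3: appended to row 1. P = [[1, 3], [2], [4]], Q = [[1, 4], [2], [3]].

So P = [[1, 3], [2], [4]], Q = [[1, 4], [2], [3]].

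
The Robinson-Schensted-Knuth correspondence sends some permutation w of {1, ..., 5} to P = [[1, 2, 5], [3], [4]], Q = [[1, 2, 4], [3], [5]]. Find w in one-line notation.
Reverse the RSK construction: for i from n down to 1, find the cell of Q containing i, remove the entry at that cell from P, and reverse-bump it up through P; the value ejected from row 1 is w(i).

Step i=5: Q has 5 at row 3, column 1; remove 4 from row 3 of P and reverse-bump: 4 enters row 2 and ejects 3; 3 enters row 1 and ejects 2. So w(5) = 2. P is now [[1, 3, 5], [4]].
Step i=4: Q has 4 at row 1, column 3; remove that cell from P, ejecting 5. So w(4) = 5. P is now [[1, 3], [4]].
Step i=3: Q has 3 at row 2, column 1; remove 4 from row 2 of P and reverse-bump: 4 enters row 1 and ejects 3. So w(3) = 3. P is now [[1, 4]].
Step i=2: Q has 2 at row 1, column 2; remove that cell from P, ejecting 4. So w(2) = 4. P is now [[1]].
Step i=1: Q has 1 at row 1, column 1; remove that cell from P, ejecting 1. So w(1) = 1. P is now [].

So w = 1 4 3 5 2.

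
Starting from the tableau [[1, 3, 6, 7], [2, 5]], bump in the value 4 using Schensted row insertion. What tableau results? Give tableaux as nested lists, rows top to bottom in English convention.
[[1, 3, 4, 7], [2, 5, 6]]

In row 1, 4 replaces 6 (the leftmost entry greater than 4); 6 is bumped to row 2. 6 is appended to row 2. The new tableau is [[1, 3, 4, 7], [2, 5, 6]].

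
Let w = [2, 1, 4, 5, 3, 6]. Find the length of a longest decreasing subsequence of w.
2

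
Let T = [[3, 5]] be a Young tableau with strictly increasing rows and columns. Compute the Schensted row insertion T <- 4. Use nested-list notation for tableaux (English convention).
[[3, 4], [5]]

In row 1, 4 replaces 5 (the leftmost entry greater than 4); 5 is bumped to row 2. 5 starts a new row 2. The new tableau is [[3, 4], [5]].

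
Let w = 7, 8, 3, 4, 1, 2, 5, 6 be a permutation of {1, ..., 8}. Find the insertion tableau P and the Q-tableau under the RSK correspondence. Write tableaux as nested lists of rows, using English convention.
Insert each entry of the permutation into P by Schensted row insertion, recording in Q the position of each new cell.

After inserting 7: P = [[7]].
After inserting 8: P = [[7, 8]].
After inserting 3: P = [[3, 8], [7]].
After inserting 4: P = [[3, 4], [7, 8]].
After inserting 1: P = [[1, 4], [3, 8], [7]].
After inserting 2: P = [[1, 2], [3, 4], [7, 8]].
After inserting 5: P = [[1, 2, 5], [3, 4], [7, 8]].
After inserting 6: P = [[1, 2, 5, 6], [3, 4], [7, 8]].

So P = [[1, 2, 5, 6], [3, 4], [7, 8]], Q = [[1, 2, 7, 8], [3, 4], [5, 6]].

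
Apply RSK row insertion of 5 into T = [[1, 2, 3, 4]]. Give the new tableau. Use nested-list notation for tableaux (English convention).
5 is larger than every entry of row 1, so it is appended to row 1. The new tableau is [[1, 2, 3, 4, 5]].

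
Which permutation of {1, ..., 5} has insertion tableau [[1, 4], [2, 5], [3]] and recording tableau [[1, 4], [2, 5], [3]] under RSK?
Reverse the RSK construction: for i from n down to 1, find the cell of Q containing i, remove the entry at that cell from P, and reverse-bump it up through P; the value ejected from row 1 is w(i).

Step i=5: Q has 5 at row 2, column 2; remove 5 from row 2 of P and reverse-bump: 5 enters row 1 and ejects 4. So w(5) = 4. P is now [[1, 5], [2], [3]].
Step i=4: Q has 4 at row 1, column 2; remove that cell from P, ejecting 5. So w(4) = 5. P is now [[1], [2], [3]].
Step i=3: Q has 3 at row 3, column 1; remove 3 from row 3 of P and reverse-bump: 3 enters row 2 and ejects 2; 2 enters row 1 and ejects 1. So w(3) = 1. P is now [[2], [3]].
Step i=2: Q has 2 at row 2, column 1; remove 3 from row 2 of P and reverse-bump: 3 enters row 1 and ejects 2. So w(2) = 2. P is now [[3]].
Step i=1: Q has 1 at row 1, column 1; remove that cell from P, ejecting 3. So w(1) = 3. P is now [].

So w = 3 2 1 5 4.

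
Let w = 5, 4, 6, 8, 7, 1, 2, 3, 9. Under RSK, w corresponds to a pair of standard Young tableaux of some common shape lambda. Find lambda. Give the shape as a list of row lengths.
Row-insert each entry into an empty tableau.

After inserting 5: P = [[5]].
After inserting 4: P = [[4], [5]].
After inserting 6: P = [[4, 6], [5]].
After inserting 8: P = [[4, 6, 8], [5]].
After inserting 7: P = [[4, 6, 7], [5, 8]].
After inserting 1: P = [[1, 6, 7], [4, 8], [5]].
After inserting 2: P = [[1, 2, 7], [4, 6], [5, 8]].
After inserting 3: P = [[1, 2, 3], [4, 6, 7], [5, 8]].
After inserting 9: P = [[1, 2, 3, 9], [4, 6, 7], [5, 8]].

The final insertion tableau P = [[1, 2, 3, 9], [4, 6, 7], [5, 8]] has shape [4, 3, 2].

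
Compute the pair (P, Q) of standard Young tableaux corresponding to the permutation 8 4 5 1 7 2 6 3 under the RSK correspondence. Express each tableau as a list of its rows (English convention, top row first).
Insert each entry of the permutation into P by Schensted row insertion, recording in Q the position of each new cell.

After inserting 8: P = [[8]].
After inserting 4: P = [[4], [8]].
After inserting 5: P = [[4, 5], [8]].
After inserting 1: P = [[1, 5], [4], [8]].
After inserting 7: P = [[1, 5, 7], [4], [8]].
After inserting 2: P = [[1, 2, 7], [4, 5], [8]].
After inserting 6: P = [[1, 2, 6], [4, 5, 7], [8]].
After inserting 3: P = [[1, 2, 3], [4, 5, 6], [7], [8]].

So P = [[1, 2, 3], [4, 5, 6], [7], [8]], Q = [[1, 3, 5], [2, 6, 7], [4], [8]].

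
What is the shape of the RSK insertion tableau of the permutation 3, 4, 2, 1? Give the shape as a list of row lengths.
RSK row insertion gives P = [[1, 4], [2], [3]], which has shape [2, 1, 1].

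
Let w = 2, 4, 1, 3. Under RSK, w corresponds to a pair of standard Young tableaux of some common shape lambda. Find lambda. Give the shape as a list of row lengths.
[2, 2]

Row-insert each entry into an empty tableau.

After inserting 2: P = [[2]].
After inserting 4: P = [[2, 4]].
After inserting 1: P = [[1, 4], [2]].
After inserting 3: P = [[1, 3], [2, 4]].

The final insertion tableau P = [[1, 3], [2, 4]] has shape [2, 2].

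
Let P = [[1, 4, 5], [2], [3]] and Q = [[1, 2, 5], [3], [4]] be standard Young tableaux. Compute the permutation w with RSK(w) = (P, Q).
Reverse the RSK construction: for i from n down to 1, find the cell of Q containing i, remove the entry at that cell from P, and reverse-bump it up through P; the value ejected from row 1 is w(i).

Step i=5: Q has 5 at row 1, column 3; remove that cell from P, ejecting 5. So w(5) = 5. P is now [[1, 4], [2], [3]].
Step i=4: Q has 4 at row 3, column 1; remove 3 from row 3 of P and reverse-bump: 3 enters row 2 and ejects 2; 2 enters row 1 and ejects 1. So w(4) = 1. P is now [[2, 4], [3]].
Step i=3: Q has 3 at row 2, column 1; remove 3 from row 2 of P and reverse-bump: 3 enters row 1 and ejects 2. So w(3) = 2. P is now [[3, 4]].
Step i=2: Q has 2 at row 1, column 2; remove that cell from P, ejecting 4. So w(2) = 4. P is now [[3]].
Step i=1: Q has 1 at row 1, column 1; remove that cell from P, ejecting 3. So w(1) = 3. P is now [].

So w = 3 4 2 1 5.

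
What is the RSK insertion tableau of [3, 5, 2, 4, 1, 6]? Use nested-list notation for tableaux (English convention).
Insert 3: appended to row 1. P = [[3]].
Insert 5: appended to row 1. P = [[3, 5]].
Insert 2: 2 bumps 3 from row 1; 3 starts row 2. P = [[2, 5], [3]].
Insert 4: 4 bumps 5 from row 1; 5 appends to row 2. P = [[2, 4], [3, 5]].
Insert 1: 1 bumps 2 from row 1; 2 bumps 3 from row 2; 3 starts row 3. P = [[1, 4], [2, 5], [3]].
Insert 6: appended to row 1. P = [[1, 4, 6], [2, 5], [3]].

So P = [[1, 4, 6], [2, 5], [3]].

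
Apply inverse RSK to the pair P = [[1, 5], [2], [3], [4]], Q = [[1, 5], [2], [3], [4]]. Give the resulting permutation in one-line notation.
4 3 2 1 5

Reverse the RSK construction: for i from n down to 1, find the cell of Q containing i, remove the entry at that cell from P, and reverse-bump it up through P; the value ejected from row 1 is w(i).

Step i=5: Q has 5 at row 1, column 2; remove that cell from P, ejecting 5. So w(5) = 5. P is now [[1], [2], [3], [4]].
Step i=4: Q has 4 at row 4, column 1; remove 4 from row 4 of P and reverse-bump: 4 enters row 3 and ejects 3; 3 enters row 2 and ejects 2; 2 enters row 1 and ejects 1. So w(4) = 1. P is now [[2], [3], [4]].
Step i=3: Q has 3 at row 3, column 1; remove 4 from row 3 of P and reverse-bump: 4 enters row 2 and ejects 3; 3 enters row 1 and ejects 2. So w(3) = 2. P is now [[3], [4]].
Step i=2: Q has 2 at row 2, column 1; remove 4 from row 2 of P and reverse-bump: 4 enters row 1 and ejects 3. So w(2) = 3. P is now [[4]].
Step i=1: Q has 1 at row 1, column 1; remove that cell from P, ejecting 4. So w(1) = 4. P is now [].

So w = 4 3 2 1 5.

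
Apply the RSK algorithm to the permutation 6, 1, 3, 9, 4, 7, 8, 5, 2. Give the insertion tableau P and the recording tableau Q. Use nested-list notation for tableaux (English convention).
P = [[1, 2, 4, 5, 8], [3, 7], [6], [9]], Q = [[1, 3, 4, 6, 7], [2, 5], [8], [9]]

Insert each entry of the permutation into P by Schensted row insertion, recording in Q the position of each new cell.

Insert 6: appended to row 1. P = [[6]].
Insert 1: 1 bumps 6 from row 1; 6 starts row 2. P = [[1], [6]].
Insert 3: appended to row 1. P = [[1, 3], [6]].
Insert 9: appended to row 1. P = [[1, 3, 9], [6]].
Insert 4: 4 bumps 9 from row 1; 9 appends to row 2. P = [[1, 3, 4], [6, 9]].
Insert 7: appended to row 1. P = [[1, 3, 4, 7], [6, 9]].
Insert 8: appended to row 1. P = [[1, 3, 4, 7, 8], [6, 9]].
Insert 5: 5 bumps 7 from row 1; 7 bumps 9 from row 2; 9 starts row 3. P = [[1, 3, 4, 5, 8], [6, 7], [9]].
Insert 2: 2 bumps 3 from row 1; 3 bumps 6 from row 2; 6 bumps 9 from row 3; 9 starts row 4. P = [[1, 2, 4, 5, 8], [3, 7], [6], [9]].

So P = [[1, 2, 4, 5, 8], [3, 7], [6], [9]], Q = [[1, 3, 4, 6, 7], [2, 5], [8], [9]].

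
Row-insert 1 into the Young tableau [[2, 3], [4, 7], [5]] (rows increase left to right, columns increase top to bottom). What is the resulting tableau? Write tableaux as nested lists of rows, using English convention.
[[1, 3], [2, 7], [4], [5]]

In row 1, 1 replaces 2 (the leftmost entry greater than 1); 2 is bumped to row 2. In row 2, 2 replaces 4 (the leftmost entry greater than 2); 4 is bumped to row 3. In row 3, 4 replaces 5 (the leftmost entry greater than 4); 5 is bumped to row 4. 5 starts a new row 4. The new tableau is [[1, 3], [2, 7], [4], [5]].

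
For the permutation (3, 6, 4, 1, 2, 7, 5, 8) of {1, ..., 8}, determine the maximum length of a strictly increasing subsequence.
4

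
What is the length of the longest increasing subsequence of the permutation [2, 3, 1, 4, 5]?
4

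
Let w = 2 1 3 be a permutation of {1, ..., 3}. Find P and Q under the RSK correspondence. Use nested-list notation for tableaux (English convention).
Insert each entry of the permutation into P by Schensted row insertion, recording in Q the position of each new cell.

Insert 2: appended to row 1. P = [[2]], Q = [[1]].
Insert 1: 1 bumps 2 from row 1; 2 starts row 2. P = [[1], [2]], Q = [[1], [2]].
Insert 3: appended to row 1. P = [[1, 3], [2]], Q = [[1, 3], [2]].

So P = [[1, 3], [2]], Q = [[1, 3], [2]].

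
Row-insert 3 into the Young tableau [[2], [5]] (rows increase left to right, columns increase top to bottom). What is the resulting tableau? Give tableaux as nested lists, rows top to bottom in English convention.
3 is larger than every entry of row 1, so it is appended to row 1. The new tableau is [[2, 3], [5]].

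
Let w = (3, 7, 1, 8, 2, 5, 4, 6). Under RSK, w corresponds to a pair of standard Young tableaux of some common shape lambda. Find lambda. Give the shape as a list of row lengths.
[4, 3, 1]

RSK row insertion gives P = [[1, 2, 4, 6], [3, 5, 8], [7]], which has shape [4, 3, 1].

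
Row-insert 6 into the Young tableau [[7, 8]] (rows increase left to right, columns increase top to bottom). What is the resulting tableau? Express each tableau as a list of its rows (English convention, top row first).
In row 1, 6 replaces 7 (the leftmost entry greater than 6); 7 is bumped to row 2. 7 starts a new row 2. The new tableau is [[6, 8], [7]].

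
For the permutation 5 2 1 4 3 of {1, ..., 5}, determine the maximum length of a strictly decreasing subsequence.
3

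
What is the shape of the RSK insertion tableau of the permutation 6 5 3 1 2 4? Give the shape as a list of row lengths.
Row-insert each entry into an empty tableau.

After inserting 6: P = [[6]].
After inserting 5: P = [[5], [6]].
After inserting 3: P = [[3], [5], [6]].
After inserting 1: P = [[1], [3], [5], [6]].
After inserting 2: P = [[1, 2], [3], [5], [6]].
After inserting 4: P = [[1, 2, 4], [3], [5], [6]].

The final insertion tableau P = [[1, 2, 4], [3], [5], [6]] has shape [3, 1, 1, 1].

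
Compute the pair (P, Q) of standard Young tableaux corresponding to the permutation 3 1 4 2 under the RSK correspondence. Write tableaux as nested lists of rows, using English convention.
Insert each entry of the permutation into P by Schensted row insertion, recording in Q the position of each new cell.

Insert 3: appended to row 1. P = [[3]], Q = [[1]].
Insert 1: 1 bumps 3 from row 1; 3 starts row 2. P = [[1], [3]], Q = [[1], [2]].
Insert 4: appended to row 1. P = [[1, 4], [3]], Q = [[1, 3], [2]].
Insert 2: 2 bumps 4 from row 1; 4 appends to row 2. P = [[1, 2], [3, 4]], Q = [[1, 3], [2, 4]].

So P = [[1, 2], [3, 4]], Q = [[1, 3], [2, 4]].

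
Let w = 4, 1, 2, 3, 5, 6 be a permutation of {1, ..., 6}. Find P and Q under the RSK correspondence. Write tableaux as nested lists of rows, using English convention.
Insert each entry of the permutation into P by Schensted row insertion, recording in Q the position of each new cell.

Insert 4: appended to row 1. P = [[4]].
Insert 1: 1 bumps 4 from row 1; 4 starts row 2. P = [[1], [4]].
Insert 2: appended to row 1. P = [[1, 2], [4]].
Insert 3: appended to row 1. P = [[1, 2, 3], [4]].
Insert 5: appended to row 1. P = [[1, 2, 3, 5], [4]].
Insert 6: appended to row 1. P = [[1, 2, 3, 5, 6], [4]].

So P = [[1, 2, 3, 5, 6], [4]], Q = [[1, 3, 4, 5, 6], [2]].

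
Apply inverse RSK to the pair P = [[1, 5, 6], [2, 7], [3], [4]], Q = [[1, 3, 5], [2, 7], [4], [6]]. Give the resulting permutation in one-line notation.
4 3 5 2 7 1 6

Reverse the RSK construction: for i from n down to 1, find the cell of Q containing i, remove the entry at that cell from P, and reverse-bump it up through P; the value ejected from row 1 is w(i).

Step i=7: Q has 7 at row 2, column 2; remove 7 from row 2 of P and reverse-bump: 7 enters row 1 and ejects 6. So w(7) = 6. P is now [[1, 5, 7], [2], [3], [4]].
Step i=6: Q has 6 at row 4, column 1; remove 4 from row 4 of P and reverse-bump: 4 enters row 3 and ejects 3; 3 enters row 2 and ejects 2; 2 enters row 1 and ejects 1. So w(6) = 1. P is now [[2, 5, 7], [3], [4]].
Step i=5: Q has 5 at row 1, column 3; remove that cell from P, ejecting 7. So w(5) = 7. P is now [[2, 5], [3], [4]].
Step i=4: Q has 4 at row 3, column 1; remove 4 from row 3 of P and reverse-bump: 4 enters row 2 and ejects 3; 3 enters row 1 and ejects 2. So w(4) = 2. P is now [[3, 5], [4]].
Step i=3: Q has 3 at row 1, column 2; remove that cell from P, ejecting 5. So w(3) = 5. P is now [[3], [4]].
Step i=2: Q has 2 at row 2, column 1; remove 4 from row 2 of P and reverse-bump: 4 enters row 1 and ejects 3. So w(2) = 3. P is now [[4]].
Step i=1: Q has 1 at row 1, column 1; remove that cell from P, ejecting 4. So w(1) = 4. P is now [].

So w = 4 3 5 2 7 1 6.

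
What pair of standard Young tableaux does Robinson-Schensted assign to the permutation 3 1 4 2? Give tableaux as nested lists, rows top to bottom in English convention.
Insert each entry of the permutation into P by Schensted row insertion, recording in Q the position of each new cell.

Insert 3: appended to row 1. P = [[3]].
Insert 1: 1 bumps 3 from row 1; 3 starts row 2. P = [[1], [3]].
Insert 4: appended to row 1. P = [[1, 4], [3]].
Insert 2: 2 bumps 4 from row 1; 4 appends to row 2. P = [[1, 2], [3, 4]].

So P = [[1, 2], [3, 4]], Q = [[1, 3], [2, 4]].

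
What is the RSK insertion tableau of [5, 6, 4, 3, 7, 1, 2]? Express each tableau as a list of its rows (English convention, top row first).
P = [[1, 2, 7], [3, 6], [4], [5]]

Insert 5: appended to row 1. P = [[5]].
Insert 6: appended to row 1. P = [[5, 6]].
Insert 4: 4 bumps 5 from row 1; 5 starts row 2. P = [[4, 6], [5]].
Insert 3: 3 bumps 4 from row 1; 4 bumps 5 from row 2; 5 starts row 3. P = [[3, 6], [4], [5]].
Insert 7: appended to row 1. P = [[3, 6, 7], [4], [5]].
Insert 1: 1 bumps 3 from row 1; 3 bumps 4 from row 2; 4 bumps 5 from row 3; 5 starts row 4. P = [[1, 6, 7], [3], [4], [5]].
Insert 2: 2 bumps 6 from row 1; 6 appends to row 2. P = [[1, 2, 7], [3, 6], [4], [5]].

So P = [[1, 2, 7], [3, 6], [4], [5]].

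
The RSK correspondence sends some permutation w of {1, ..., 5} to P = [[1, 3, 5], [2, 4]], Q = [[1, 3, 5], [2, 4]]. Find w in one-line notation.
2 1 4 3 5

Reverse the RSK construction: for i from n down to 1, find the cell of Q containing i, remove the entry at that cell from P, and reverse-bump it up through P; the value ejected from row 1 is w(i).

Step i=5: Q has 5 at row 1, column 3; remove that cell from P, ejecting 5. So w(5) = 5. P is now [[1, 3], [2, 4]].
Step i=4: Q has 4 at row 2, column 2; remove 4 from row 2 of P and reverse-bump: 4 enters row 1 and ejects 3. So w(4) = 3. P is now [[1, 4], [2]].
Step i=3: Q has 3 at row 1, column 2; remove that cell from P, ejecting 4. So w(3) = 4. P is now [[1], [2]].
Step i=2: Q has 2 at row 2, column 1; remove 2 from row 2 of P and reverse-bump: 2 enters row 1 and ejects 1. So w(2) = 1. P is now [[2]].
Step i=1: Q has 1 at row 1, column 1; remove that cell from P, ejecting 2. So w(1) = 2. P is now [].

So w = 2 1 4 3 5.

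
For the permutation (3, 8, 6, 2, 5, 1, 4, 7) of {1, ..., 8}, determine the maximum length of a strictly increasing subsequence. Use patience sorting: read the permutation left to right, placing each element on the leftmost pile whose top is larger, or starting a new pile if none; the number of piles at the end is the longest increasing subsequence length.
3: new pile. tops = [3]
8: new pile. tops = [3, 8]
6: onto pile 2 (replacing 8). tops = [3, 6]
2: onto pile 1 (replacing 3). tops = [2, 6]
5: onto pile 2 (replacing 6). tops = [2, 5]
1: onto pile 1 (replacing 2). tops = [1, 5]
4: onto pile 2 (replacing 5). tops = [1, 4]
7: new pile. tops = [1, 4, 7]

3 piles, so the longest increasing subsequence has length 3.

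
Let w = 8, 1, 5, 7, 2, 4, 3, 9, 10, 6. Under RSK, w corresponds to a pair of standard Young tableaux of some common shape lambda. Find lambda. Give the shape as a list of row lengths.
[5, 3, 1, 1]

Row-insert each entry into an empty tableau.

After inserting 8: P = [[8]].
After inserting 1: P = [[1], [8]].
After inserting 5: P = [[1, 5], [8]].
After inserting 7: P = [[1, 5, 7], [8]].
After inserting 2: P = [[1, 2, 7], [5], [8]].
After inserting 4: P = [[1, 2, 4], [5, 7], [8]].
After inserting 3: P = [[1, 2, 3], [4, 7], [5], [8]].
After inserting 9: P = [[1, 2, 3, 9], [4, 7], [5], [8]].
After inserting 10: P = [[1, 2, 3, 9, 10], [4, 7], [5], [8]].
After inserting 6: P = [[1, 2, 3, 6, 10], [4, 7, 9], [5], [8]].

The final insertion tableau P = [[1, 2, 3, 6, 10], [4, 7, 9], [5], [8]] has shape [5, 3, 1, 1].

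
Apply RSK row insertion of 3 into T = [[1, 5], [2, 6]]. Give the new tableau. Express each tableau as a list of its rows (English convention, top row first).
[[1, 3], [2, 5], [6]]

In row 1, 3 replaces 5 (the leftmost entry greater than 3); 5 is bumped to row 2. In row 2, 5 replaces 6 (the leftmost entry greater than 5); 6 is bumped to row 3. 6 starts a new row 3. The new tableau is [[1, 3], [2, 5], [6]].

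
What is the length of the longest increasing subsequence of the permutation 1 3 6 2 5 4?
3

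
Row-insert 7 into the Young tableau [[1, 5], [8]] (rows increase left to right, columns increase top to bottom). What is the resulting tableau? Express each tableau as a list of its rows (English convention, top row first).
7 is larger than every entry of row 1, so it is appended to row 1. The new tableau is [[1, 5, 7], [8]].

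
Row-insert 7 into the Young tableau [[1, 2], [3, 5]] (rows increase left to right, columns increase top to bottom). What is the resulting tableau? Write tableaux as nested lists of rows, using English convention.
[[1, 2, 7], [3, 5]]

7 is larger than every entry of row 1, so it is appended to row 1. The new tableau is [[1, 2, 7], [3, 5]].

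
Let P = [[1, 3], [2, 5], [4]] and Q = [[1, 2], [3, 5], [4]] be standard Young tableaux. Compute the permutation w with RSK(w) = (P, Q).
4 5 2 1 3

Reverse RSK: for i = n, n-1, ..., 1, locate i in Q, remove the corresponding corner cell from P, and reverse-bump its entry up through P; the value ejected from row 1 is w(i).

So w = 4 5 2 1 3.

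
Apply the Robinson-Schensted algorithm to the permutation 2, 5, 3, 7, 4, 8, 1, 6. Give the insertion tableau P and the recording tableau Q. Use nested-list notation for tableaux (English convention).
Insert each entry of the permutation into P by Schensted row insertion, recording in Q the position of each new cell.

Insert 2: appended to row 1. P = [[2]].
Insert 5: appended to row 1. P = [[2, 5]].
Insert 3: 3 bumps 5 from row 1; 5 starts row 2. P = [[2, 3], [5]].
Insert 7: appended to row 1. P = [[2, 3, 7], [5]].
Insert 4: 4 bumps 7 from row 1; 7 appends to row 2. P = [[2, 3, 4], [5, 7]].
Insert 8: appended to row 1. P = [[2, 3, 4, 8], [5, 7]].
Insert 1: 1 bumps 2 from row 1; 2 bumps 5 from row 2; 5 starts row 3. P = [[1, 3, 4, 8], [2, 7], [5]].
Insert 6: 6 bumps 8 from row 1; 8 appends to row 2. P = [[1, 3, 4, 6], [2, 7, 8], [5]].

So P = [[1, 3, 4, 6], [2, 7, 8], [5]], Q = [[1, 2, 4, 6], [3, 5, 8], [7]].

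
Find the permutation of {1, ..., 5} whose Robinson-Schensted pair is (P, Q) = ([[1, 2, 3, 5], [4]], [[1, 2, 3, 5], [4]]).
Reverse the RSK construction: for i from n down to 1, find the cell of Q containing i, remove the entry at that cell from P, and reverse-bump it up through P; the value ejected from row 1 is w(i).

Step i=5: Q has 5 at row 1, column 4; remove that cell from P, ejecting 5. So w(5) = 5. P is now [[1, 2, 3], [4]].
Step i=4: Q has 4 at row 2, column 1; remove 4 from row 2 of P and reverse-bump: 4 enters row 1 and ejects 3. So w(4) = 3. P is now [[1, 2, 4]].
Step i=3: Q has 3 at row 1, column 3; remove that cell from P, ejecting 4. So w(3) = 4. P is now [[1, 2]].
Step i=2: Q has 2 at row 1, column 2; remove that cell from P, ejecting 2. So w(2) = 2. P is now [[1]].
Step i=1: Q has 1 at row 1, column 1; remove that cell from P, ejecting 1. So w(1) = 1. P is now [].

So w = 1 2 4 3 5.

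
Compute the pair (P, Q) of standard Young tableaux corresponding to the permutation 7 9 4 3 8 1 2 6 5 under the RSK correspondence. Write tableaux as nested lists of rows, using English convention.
P = [[1, 2, 5], [3, 6], [4, 8], [7, 9]], Q = [[1, 2, 8], [3, 5], [4, 7], [6, 9]]

Insert each entry of the permutation into P by Schensted row insertion, recording in Q the position of each new cell.

Insert 7: appended to row 1. P = [[7]].
Insert 9: appended to row 1. P = [[7, 9]].
Insert 4: 4 bumps 7 from row 1; 7 starts row 2. P = [[4, 9], [7]].
Insert 3: 3 bumps 4 from row 1; 4 bumps 7 from row 2; 7 starts row 3. P = [[3, 9], [4], [7]].
Insert 8: 8 bumps 9 from row 1; 9 appends to row 2. P = [[3, 8], [4, 9], [7]].
Insert 1: 1 bumps 3 from row 1; 3 bumps 4 from row 2; 4 bumps 7 from row 3; 7 starts row 4. P = [[1, 8], [3, 9], [4], [7]].
Insert 2: 2 bumps 8 from row 1; 8 bumps 9 from row 2; 9 appends to row 3. P = [[1, 2], [3, 8], [4, 9], [7]].
Insert 6: appended to row 1. P = [[1, 2, 6], [3, 8], [4, 9], [7]].
Insert 5: 5 bumps 6 from row 1; 6 bumps 8 from row 2; 8 bumps 9 from row 3; 9 appends to row 4. P = [[1, 2, 5], [3, 6], [4, 8], [7, 9]].

So P = [[1, 2, 5], [3, 6], [4, 8], [7, 9]], Q = [[1, 2, 8], [3, 5], [4, 7], [6, 9]].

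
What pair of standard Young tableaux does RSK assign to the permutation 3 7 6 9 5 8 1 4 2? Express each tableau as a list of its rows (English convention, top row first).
Insert each entry of the permutation into P by Schensted row insertion, recording in Q the position of each new cell.

Insert 3: appended to row 1. P = [[3]].
Insert 7: appended to row 1. P = [[3, 7]].
Insert 6: 6 bumps 7 from row 1; 7 starts row 2. P = [[3, 6], [7]].
Insert 9: appended to row 1. P = [[3, 6, 9], [7]].
Insert 5: 5 bumps 6 from row 1; 6 bumps 7 from row 2; 7 starts row 3. P = [[3, 5, 9], [6], [7]].
Insert 8: 8 bumps 9 from row 1; 9 appends to row 2. P = [[3, 5, 8], [6, 9], [7]].
Insert 1: 1 bumps 3 from row 1; 3 bumps 6 from row 2; 6 bumps 7 from row 3; 7 starts row 4. P = [[1, 5, 8], [3, 9], [6], [7]].
Insert 4: 4 bumps 5 from row 1; 5 bumps 9 from row 2; 9 appends to row 3. P = [[1, 4, 8], [3, 5], [6, 9], [7]].
Insert 2: 2 bumps 4 from row 1; 4 bumps 5 from row 2; 5 bumps 6 from row 3; 6 bumps 7 from row 4; 7 starts row 5. P = [[1, 2, 8], [3, 4], [5, 9], [6], [7]].

So P = [[1, 2, 8], [3, 4], [5, 9], [6], [7]], Q = [[1, 2, 4], [3, 6], [5, 8], [7], [9]].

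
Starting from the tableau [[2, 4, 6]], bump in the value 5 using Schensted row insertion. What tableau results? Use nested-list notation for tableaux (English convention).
In row 1, 5 replaces 6 (the leftmost entry greater than 5); 6 is bumped to row 2. 6 starts a new row 2. The new tableau is [[2, 4, 5], [6]].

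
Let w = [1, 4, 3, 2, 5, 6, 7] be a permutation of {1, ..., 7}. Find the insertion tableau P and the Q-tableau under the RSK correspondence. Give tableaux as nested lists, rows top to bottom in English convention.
P = [[1, 2, 5, 6, 7], [3], [4]], Q = [[1, 2, 5, 6, 7], [3], [4]]

Insert each entry of the permutation into P by Schensted row insertion, recording in Q the position of each new cell.

Insert 1: appended to row 1. P = [[1]].
Insert 4: appended to row 1. P = [[1, 4]].
Insert 3: 3 bumps 4 from row 1; 4 starts row 2. P = [[1, 3], [4]].
Insert 2: 2 bumps 3 from row 1; 3 bumps 4 from row 2; 4 starts row 3. P = [[1, 2], [3], [4]].
Insert 5: appended to row 1. P = [[1, 2, 5], [3], [4]].
Insert 6: appended to row 1. P = [[1, 2, 5, 6], [3], [4]].
Insert 7: appended to row 1. P = [[1, 2, 5, 6, 7], [3], [4]].

So P = [[1, 2, 5, 6, 7], [3], [4]], Q = [[1, 2, 5, 6, 7], [3], [4]].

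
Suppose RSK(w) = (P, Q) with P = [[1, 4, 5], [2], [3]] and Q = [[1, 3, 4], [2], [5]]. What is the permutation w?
Reverse the RSK construction: for i from n down to 1, find the cell of Q containing i, remove the entry at that cell from P, and reverse-bump it up through P; the value ejected from row 1 is w(i).

Step i=5: Q has 5 at row 3, column 1; remove 3 from row 3 of P and reverse-bump: 3 enters row 2 and ejects 2; 2 enters row 1 and ejects 1. So w(5) = 1. P is now [[2, 4, 5], [3]].
Step i=4: Q has 4 at row 1, column 3; remove that cell from P, ejecting 5. So w(4) = 5. P is now [[2, 4], [3]].
Step i=3: Q has 3 at row 1, column 2; remove that cell from P, ejecting 4. So w(3) = 4. P is now [[2], [3]].
Step i=2: Q has 2 at row 2, column 1; remove 3 from row 2 of P and reverse-bump: 3 enters row 1 and ejects 2. So w(2) = 2. P is now [[3]].
Step i=1: Q has 1 at row 1, column 1; remove that cell from P, ejecting 3. So w(1) = 3. P is now [].

So w = 3 2 4 5 1.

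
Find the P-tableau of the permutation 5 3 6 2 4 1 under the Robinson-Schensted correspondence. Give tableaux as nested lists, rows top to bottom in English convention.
Insert 5: appended to row 1. P = [[5]].
Insert 3: 3 bumps 5 from row 1; 5 starts row 2. P = [[3], [5]].
Insert 6: appended to row 1. P = [[3, 6], [5]].
Insert 2: 2 bumps 3 from row 1; 3 bumps 5 from row 2; 5 starts row 3. P = [[2, 6], [3], [5]].
Insert 4: 4 bumps 6 from row 1; 6 appends to row 2. P = [[2, 4], [3, 6], [5]].
Insert 1: 1 bumps 2 from row 1; 2 bumps 3 from row 2; 3 bumps 5 from row 3; 5 starts row 4. P = [[1, 4], [2, 6], [3], [5]].

So P = [[1, 4], [2, 6], [3], [5]].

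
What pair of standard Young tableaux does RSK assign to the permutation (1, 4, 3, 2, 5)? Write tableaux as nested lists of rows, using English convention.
P = [[1, 2, 5], [3], [4]], Q = [[1, 2, 5], [3], [4]]

Insert each entry of the permutation into P by Schensted row insertion, recording in Q the position of each new cell.

Insert 1: appended to row 1. P = [[1]].
Insert 4: appended to row 1. P = [[1, 4]].
Insert 3: 3 bumps 4 from row 1; 4 starts row 2. P = [[1, 3], [4]].
Insert 2: 2 bumps 3 from row 1; 3 bumps 4 from row 2; 4 starts row 3. P = [[1, 2], [3], [4]].
Insert 5: appended to row 1. P = [[1, 2, 5], [3], [4]].

So P = [[1, 2, 5], [3], [4]], Q = [[1, 2, 5], [3], [4]].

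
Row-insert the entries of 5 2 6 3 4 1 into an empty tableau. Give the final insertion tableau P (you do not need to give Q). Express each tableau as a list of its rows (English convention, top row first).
Insert 5: appended to row 1. P = [[5]].
Insert 2: 2 bumps 5 from row 1; 5 starts row 2. P = [[2], [5]].
Insert 6: appended to row 1. P = [[2, 6], [5]].
Insert 3: 3 bumps 6 from row 1; 6 appends to row 2. P = [[2, 3], [5, 6]].
Insert 4: appended to row 1. P = [[2, 3, 4], [5, 6]].
Insert 1: 1 bumps 2 from row 1; 2 bumps 5 from row 2; 5 starts row 3. P = [[1, 3, 4], [2, 6], [5]].

So P = [[1, 3, 4], [2, 6], [5]].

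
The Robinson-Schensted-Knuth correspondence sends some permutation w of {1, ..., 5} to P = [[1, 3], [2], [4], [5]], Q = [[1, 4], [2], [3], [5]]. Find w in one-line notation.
Reverse the RSK construction: for i from n down to 1, find the cell of Q containing i, remove the entry at that cell from P, and reverse-bump it up through P; the value ejected from row 1 is w(i).

Step i=5: Q has 5 at row 4, column 1; remove 5 from row 4 of P and reverse-bump: 5 enters row 3 and ejects 4; 4 enters row 2 and ejects 2; 2 enters row 1 and ejects 1. So w(5) = 1. P is now [[2, 3], [4], [5]].
Step i=4: Q has 4 at row 1, column 2; remove that cell from P, ejecting 3. So w(4) = 3. P is now [[2], [4], [5]].
Step i=3: Q has 3 at row 3, column 1; remove 5 from row 3 of P and reverse-bump: 5 enters row 2 and ejects 4; 4 enters row 1 and ejects 2. So w(3) = 2. P is now [[4], [5]].
Step i=2: Q has 2 at row 2, column 1; remove 5 from row 2 of P and reverse-bump: 5 enters row 1 and ejects 4. So w(2) = 4. P is now [[5]].
Step i=1: Q has 1 at row 1, column 1; remove that cell from P, ejecting 5. So w(1) = 5. P is now [].

So w = 5 4 2 3 1.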